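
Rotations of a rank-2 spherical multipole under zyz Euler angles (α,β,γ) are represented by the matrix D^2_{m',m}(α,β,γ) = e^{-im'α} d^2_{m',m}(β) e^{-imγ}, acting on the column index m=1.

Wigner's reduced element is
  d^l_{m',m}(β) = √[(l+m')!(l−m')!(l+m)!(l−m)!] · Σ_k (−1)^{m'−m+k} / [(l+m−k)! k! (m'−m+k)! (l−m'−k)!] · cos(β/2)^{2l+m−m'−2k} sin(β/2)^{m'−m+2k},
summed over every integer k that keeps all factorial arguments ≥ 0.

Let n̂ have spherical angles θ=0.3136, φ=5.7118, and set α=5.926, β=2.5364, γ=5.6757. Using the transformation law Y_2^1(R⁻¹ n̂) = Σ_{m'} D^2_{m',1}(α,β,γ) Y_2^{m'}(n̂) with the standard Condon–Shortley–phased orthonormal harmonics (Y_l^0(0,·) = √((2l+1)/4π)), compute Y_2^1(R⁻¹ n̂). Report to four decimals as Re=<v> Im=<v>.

Need the full column D^2_{m',1} for m'=−2..2 at α=5.926, β=2.5364, γ=5.6757.
cos(β/2)=0.298000, sin(β/2)=0.954566
d^2_{-2,1}: single k=3 term ⇒ +0.518398;  D = +0.515440-0.055304i
d^2_{-1,1}: k∈[2..3] ⇒ +0.242753 -0.830279 = -0.587526;  D = -0.569217-0.145527i
d^2_{0,1}: k∈[1..2] ⇒ +0.061877 -0.634906 = -0.573029;  D = -0.470506-0.327087i
d^2_{1,1}: k∈[0..1] ⇒ +0.007886 -0.242753 = -0.234867;  D = -0.133801-0.193028i
d^2_{2,1}: single k=0 term ⇒ -0.050522;  D = -0.012448-0.048965i
Y_2^{m'}(θ=0.3136,φ=5.7118) and Σ D·Y over m':
  (+0.5154-0.0553i)·(+0.0153+0.0334i)  (-0.5692-0.1455i)·(+0.1907+0.1226i)  (-0.4705-0.3271i)·(+0.5407+0.0000i)  (-0.1338-0.1930i)·(-0.1907+0.1226i)  (-0.0124-0.0490i)·(+0.0153-0.0334i)
Y_2^1(R⁻¹ n̂) = -0.288058-0.237937i

Re=-0.2881 Im=-0.2379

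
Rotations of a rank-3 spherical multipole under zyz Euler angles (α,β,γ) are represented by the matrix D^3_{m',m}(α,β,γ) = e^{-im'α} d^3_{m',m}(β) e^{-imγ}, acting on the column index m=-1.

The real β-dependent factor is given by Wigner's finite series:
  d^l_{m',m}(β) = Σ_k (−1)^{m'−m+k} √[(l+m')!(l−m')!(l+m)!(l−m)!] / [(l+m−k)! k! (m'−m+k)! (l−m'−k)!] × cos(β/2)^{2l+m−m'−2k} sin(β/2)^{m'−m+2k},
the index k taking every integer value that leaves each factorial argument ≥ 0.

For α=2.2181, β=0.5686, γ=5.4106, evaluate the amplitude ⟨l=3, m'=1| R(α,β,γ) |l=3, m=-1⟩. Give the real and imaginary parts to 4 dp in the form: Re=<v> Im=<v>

First d^3_{1,-1}(β=0.5686), then the phase factors e^{-i(1)α} and e^{-i(-1)γ}:
With c≡cos(β/2)=0.959858 and s≡sin(β/2)=0.280486, N=[24·2·2·24]^{1/2}=48.000000
The bounds max(0,m−m')=0 and min(l+m,l−m')=2 give 3 terms
  k=0: (−1)^2·48.0000/(8)·0.9599^4·0.2805^2 = +0.400683
  k=1: (−1)^3·48.0000/(6)·0.9599^2·0.2805^4 = -0.045619
  k=2: (−1)^4·48.0000/(48)·0.9599^0·0.2805^6 = +0.000487
d^3_{1,-1}(0.5686) = +0.400683 -0.045619 +0.000487 = +0.355551
D = (-0.603038-0.797713i)·(+0.355551)·(+0.642848-0.765993i) = -0.355090-0.018092i

Re=-0.3551 Im=-0.0181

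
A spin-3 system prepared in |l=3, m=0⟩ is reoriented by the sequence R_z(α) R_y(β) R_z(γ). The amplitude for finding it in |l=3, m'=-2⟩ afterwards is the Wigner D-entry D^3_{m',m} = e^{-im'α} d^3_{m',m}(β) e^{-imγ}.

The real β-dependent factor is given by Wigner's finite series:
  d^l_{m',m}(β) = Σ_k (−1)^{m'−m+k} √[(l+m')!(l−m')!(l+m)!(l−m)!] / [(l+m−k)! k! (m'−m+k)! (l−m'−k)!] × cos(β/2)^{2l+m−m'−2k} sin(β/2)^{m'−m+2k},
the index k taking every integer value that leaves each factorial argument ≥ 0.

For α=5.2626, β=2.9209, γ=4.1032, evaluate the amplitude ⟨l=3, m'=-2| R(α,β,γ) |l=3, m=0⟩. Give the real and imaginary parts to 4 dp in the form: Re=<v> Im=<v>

Split into d^3_{-2,0}(β=2.9209) × two z-phases.
Half-angle: c=0.110123, s=0.993918. N=√(1·120·6·6)=65.726707
k: max(0,(0)−(-2))=2 … min(3+(0),3−(-2))=3
  k=2: (−1)^0·65.7267/(12)·0.1101^4·0.9939^2 = +0.000796
  k=3: (−1)^1·65.7267/(12)·0.1101^2·0.9939^4 = -0.064821
d^3_{-2,0}(2.9209) = +0.000796 -0.064821 = -0.064025
D = (-0.453220-0.891399i)·(-0.064025)·(+1.000000+0.000000i) = +0.029017+0.057072i

Re=0.0290 Im=0.0571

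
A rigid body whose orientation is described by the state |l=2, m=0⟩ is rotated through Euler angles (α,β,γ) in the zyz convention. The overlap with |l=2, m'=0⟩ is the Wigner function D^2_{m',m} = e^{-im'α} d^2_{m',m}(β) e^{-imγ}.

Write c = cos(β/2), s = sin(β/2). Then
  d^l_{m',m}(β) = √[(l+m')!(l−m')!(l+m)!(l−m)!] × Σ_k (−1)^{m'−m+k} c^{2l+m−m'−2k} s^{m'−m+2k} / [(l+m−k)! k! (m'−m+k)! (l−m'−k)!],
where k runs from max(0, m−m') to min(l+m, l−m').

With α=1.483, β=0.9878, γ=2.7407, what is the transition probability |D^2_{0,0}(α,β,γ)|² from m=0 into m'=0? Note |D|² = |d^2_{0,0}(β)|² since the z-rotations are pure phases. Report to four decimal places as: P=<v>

First d^2_{0,0}(β=0.9878), then the phase factors e^{-i(0)α} and e^{-i(0)γ}:
With c≡cos(β/2)=0.880491 and s≡sin(β/2)=0.474063, N=[2·2·2·2]^{1/2}=4.000000
k∈{0,1,2} keeps every argument non-negative
  k=0: (−1)^0·4.0000/(4)·0.8805^4·0.4741^0 = +0.601034
  k=1: (−1)^1·4.0000/(1)·0.8805^2·0.4741^2 = -0.696919
  k=2: (−1)^2·4.0000/(4)·0.8805^0·0.4741^4 = +0.050506
d^2_{0,0}(0.9878) = +0.601034 -0.696919 +0.050506 = -0.045379
|D^2_{0,0}|² = |d^2_{0,0}(β)|² = (-0.045379)² = 0.002059 (the z-rotation phases have unit modulus)

P=0.0021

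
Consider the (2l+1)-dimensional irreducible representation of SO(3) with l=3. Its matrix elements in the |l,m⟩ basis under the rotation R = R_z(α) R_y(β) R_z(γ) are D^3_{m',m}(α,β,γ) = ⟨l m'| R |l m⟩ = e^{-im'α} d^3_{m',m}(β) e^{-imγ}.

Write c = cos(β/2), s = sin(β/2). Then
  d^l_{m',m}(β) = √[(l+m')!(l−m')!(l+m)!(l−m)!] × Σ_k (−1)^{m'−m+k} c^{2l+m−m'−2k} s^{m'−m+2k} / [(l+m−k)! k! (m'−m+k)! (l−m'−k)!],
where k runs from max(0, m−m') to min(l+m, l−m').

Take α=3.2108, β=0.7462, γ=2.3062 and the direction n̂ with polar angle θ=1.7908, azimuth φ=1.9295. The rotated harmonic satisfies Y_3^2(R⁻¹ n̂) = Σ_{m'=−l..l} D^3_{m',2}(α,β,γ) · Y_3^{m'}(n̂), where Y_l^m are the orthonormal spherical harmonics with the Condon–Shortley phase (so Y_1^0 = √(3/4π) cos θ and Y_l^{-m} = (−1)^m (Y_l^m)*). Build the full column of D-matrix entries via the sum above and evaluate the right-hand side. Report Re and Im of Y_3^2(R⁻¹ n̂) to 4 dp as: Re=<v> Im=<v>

Need the full column D^3_{m',2} for m'=−3..3 at α=3.2108, β=0.7462, γ=2.3062.
cos(β/2)=0.931202, sin(β/2)=0.364504
d^3_{-3,2}: single k=5 term ⇒ +0.014677;  D = +0.004444-0.013988i
d^3_{-2,2}: k∈[4..5] ⇒ +0.076536 -0.002345 = +0.074191;  D = -0.017520+0.072092i
d^3_{-1,2}: k∈[3..4] ⇒ +0.247325 -0.018948 = +0.228377;  D = +0.038457-0.225116i
d^3_{0,2}: k∈[2..3] ⇒ +0.547193 -0.083841 = +0.463352;  D = -0.046253+0.461037i
d^3_{1,2}: k∈[1..2] ⇒ +0.807089 -0.247325 = +0.559764;  D = +0.017228-0.559499i
d^3_{2,2}: k∈[0..1] ⇒ +0.652023 -0.499516 = +0.152507;  D = +0.005859+0.152394i
d^3_{3,2}: single k=0 term ⇒ -0.625168;  D = +0.067159+0.621551i
Y_3^{m'}(θ=1.7908,φ=1.9295) and Σ D·Y over m':
  (+0.0044-0.0140i)·(+0.3413+0.1841i)  (-0.0175+0.0721i)·(+0.1601-0.1396i)  (+0.0385-0.2251i)·(+0.0844+0.2250i)  (-0.0463+0.4610i)·(+0.2249+0.0000i)  (+0.0172-0.5595i)·(-0.0844+0.2250i)  (+0.0059+0.1524i)·(+0.1601+0.1396i)  (+0.0672+0.6216i)·(-0.3413+0.1841i)
Y_3^2(R⁻¹ n̂) = +0.021585-0.020091i

Re=0.0216 Im=-0.0201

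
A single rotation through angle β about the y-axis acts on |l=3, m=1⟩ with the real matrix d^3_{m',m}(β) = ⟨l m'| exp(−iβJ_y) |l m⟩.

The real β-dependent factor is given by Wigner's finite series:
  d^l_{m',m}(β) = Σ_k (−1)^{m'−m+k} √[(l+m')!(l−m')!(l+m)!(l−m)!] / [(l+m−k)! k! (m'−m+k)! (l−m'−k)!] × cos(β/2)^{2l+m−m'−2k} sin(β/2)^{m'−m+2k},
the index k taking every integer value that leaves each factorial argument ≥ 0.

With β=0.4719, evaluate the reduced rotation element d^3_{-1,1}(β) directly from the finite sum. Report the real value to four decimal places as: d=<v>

d^3_{-1,1}(β=0.4719) via Wigner's sum:
c=cos(0.4719/2)=0.972293, s=sin(0.4719/2)=0.233767; N=√[2·24·24·2]=48.000000
k: max(0,(1)−(-1))=2 … min(3+(1),3−(-1))=4
  k=2: (−1)^0·48.0000/(8)·0.9723^4·0.2338^2 = +0.293025
  k=3: (−1)^1·48.0000/(6)·0.9723^2·0.2338^4 = -0.022585
  k=4: (−1)^2·48.0000/(48)·0.9723^0·0.2338^6 = +0.000163
d^3_{-1,1}(0.4719) = +0.293025 -0.022585 +0.000163 = +0.270604

d=0.2706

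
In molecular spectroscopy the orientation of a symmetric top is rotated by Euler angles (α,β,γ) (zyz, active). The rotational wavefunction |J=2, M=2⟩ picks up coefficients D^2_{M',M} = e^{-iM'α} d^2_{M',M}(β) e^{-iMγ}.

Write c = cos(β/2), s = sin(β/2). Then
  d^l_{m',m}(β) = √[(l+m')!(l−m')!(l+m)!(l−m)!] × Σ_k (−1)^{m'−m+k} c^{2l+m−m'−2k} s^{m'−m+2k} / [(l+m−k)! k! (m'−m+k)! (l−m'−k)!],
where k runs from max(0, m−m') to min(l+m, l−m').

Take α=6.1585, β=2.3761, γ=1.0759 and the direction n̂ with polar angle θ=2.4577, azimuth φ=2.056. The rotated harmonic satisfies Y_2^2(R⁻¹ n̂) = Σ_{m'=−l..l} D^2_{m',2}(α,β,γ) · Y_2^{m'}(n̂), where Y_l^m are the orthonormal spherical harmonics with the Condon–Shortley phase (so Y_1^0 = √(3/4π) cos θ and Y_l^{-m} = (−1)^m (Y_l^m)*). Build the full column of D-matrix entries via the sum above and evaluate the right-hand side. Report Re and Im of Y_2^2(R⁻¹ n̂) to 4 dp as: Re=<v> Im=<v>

Re=0.1888 Im=-0.2943

Need the full column D^2_{m',2} for m'=−2..2 at α=6.1585, β=2.3761, γ=1.0759.
cos(β/2)=0.373469, sin(β/2)=0.927642
d^2_{-2,2}: single k=4 term ⇒ +0.740496;  D = -0.546622-0.499538i
d^2_{-1,2}: single k=3 term ⇒ +0.596248;  D = -0.386702-0.453843i
d^2_{0,2}: single k=2 term ⇒ +0.294000;  D = -0.161366-0.245758i
d^2_{1,2}: single k=1 term ⇒ +0.096644;  D = -0.042586-0.086756i
d^2_{2,2}: single k=0 term ⇒ +0.019455;  D = -0.006334-0.018394i
Y_2^{m'}(θ=2.4577,φ=2.056) and Σ D·Y over m':
  (-0.5466-0.4995i)·(-0.0871+0.1272i)  (-0.3867-0.4538i)·(+0.1765+0.3347i)  (-0.1614-0.2458i)·(+0.2531+0.0000i)  (-0.0426-0.0868i)·(-0.1765+0.3347i)  (-0.0063-0.0184i)·(-0.0871-0.1272i)
Y_2^2(R⁻¹ n̂) = +0.188752-0.294263i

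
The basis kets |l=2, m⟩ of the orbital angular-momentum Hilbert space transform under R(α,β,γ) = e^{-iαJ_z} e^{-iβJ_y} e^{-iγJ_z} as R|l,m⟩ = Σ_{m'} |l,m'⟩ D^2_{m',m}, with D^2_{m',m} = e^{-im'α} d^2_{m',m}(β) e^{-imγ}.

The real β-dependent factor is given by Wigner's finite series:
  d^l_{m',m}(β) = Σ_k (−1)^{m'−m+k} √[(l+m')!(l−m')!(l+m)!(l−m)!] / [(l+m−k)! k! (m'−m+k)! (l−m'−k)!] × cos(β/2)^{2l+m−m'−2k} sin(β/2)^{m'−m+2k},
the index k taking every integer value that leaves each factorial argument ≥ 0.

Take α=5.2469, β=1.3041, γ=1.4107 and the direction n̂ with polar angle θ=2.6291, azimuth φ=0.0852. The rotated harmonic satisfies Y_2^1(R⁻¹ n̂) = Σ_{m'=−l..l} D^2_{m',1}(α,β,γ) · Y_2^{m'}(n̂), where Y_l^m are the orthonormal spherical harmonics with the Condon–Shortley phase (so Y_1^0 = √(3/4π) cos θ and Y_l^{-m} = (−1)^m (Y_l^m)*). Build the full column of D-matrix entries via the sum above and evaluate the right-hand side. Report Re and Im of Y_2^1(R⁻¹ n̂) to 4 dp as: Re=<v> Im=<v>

Need the full column D^2_{m',1} for m'=−2..2 at α=5.2469, β=1.3041, γ=1.4107.
cos(β/2)=0.794841, sin(β/2)=0.606817
d^2_{-2,1}: single k=3 term ⇒ +0.355209;  D = -0.334676+0.119019i
d^2_{-1,1}: k∈[2..3] ⇒ +0.697908 -0.135591 = +0.562317;  D = -0.432031-0.359930i
d^2_{0,1}: k∈[1..2] ⇒ +0.746406 -0.435040 = +0.311365;  D = +0.049636-0.307384i
d^2_{1,1}: k∈[0..1] ⇒ +0.399137 -0.697908 = -0.298771;  D = -0.278072+0.109269i
d^2_{2,1}: single k=0 term ⇒ -0.609438;  D = -0.480751-0.374557i
Y_2^{m'}(θ=2.6291,φ=0.0852) and Σ D·Y over m':
  (-0.3347+0.1190i)·(+0.0915-0.0157i)  (-0.4320-0.3599i)·(-0.3290+0.0281i)  (+0.0496-0.3074i)·(+0.4033+0.0000i)  (-0.2781+0.1093i)·(+0.3290+0.0281i)  (-0.4808-0.3746i)·(+0.0915+0.0157i)
Y_2^1(R⁻¹ n̂) = +0.010840-0.015258i

Re=0.0108 Im=-0.0153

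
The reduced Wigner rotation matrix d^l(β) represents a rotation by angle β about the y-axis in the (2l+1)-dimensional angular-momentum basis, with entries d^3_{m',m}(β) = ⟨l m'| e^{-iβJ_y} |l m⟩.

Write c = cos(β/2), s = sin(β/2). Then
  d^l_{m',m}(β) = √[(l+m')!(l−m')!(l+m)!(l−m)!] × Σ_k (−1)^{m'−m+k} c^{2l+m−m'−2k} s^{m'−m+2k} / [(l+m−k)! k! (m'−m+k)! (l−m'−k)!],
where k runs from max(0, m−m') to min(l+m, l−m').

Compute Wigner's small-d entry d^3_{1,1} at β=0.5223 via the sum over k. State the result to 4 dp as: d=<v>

d^3_{1,1}(β=0.5223) via Wigner's sum:
With c≡cos(β/2)=0.966094 and s≡sin(β/2)=0.258192, N=[24·2·24·2]^{1/2}=48.000000
Admissible k: 0..2 (factorial args all ≥0)
  k=0: (−1)^0·48.0000/(48)·0.9661^6·0.2582^0 = +0.813047
  k=1: (−1)^1·48.0000/(6)·0.9661^4·0.2582^2 = -0.464571
  k=2: (−1)^2·48.0000/(8)·0.9661^2·0.2582^4 = +0.024886
d^3_{1,1}(0.5223) = +0.813047 -0.464571 +0.024886 = +0.373362

d=0.3734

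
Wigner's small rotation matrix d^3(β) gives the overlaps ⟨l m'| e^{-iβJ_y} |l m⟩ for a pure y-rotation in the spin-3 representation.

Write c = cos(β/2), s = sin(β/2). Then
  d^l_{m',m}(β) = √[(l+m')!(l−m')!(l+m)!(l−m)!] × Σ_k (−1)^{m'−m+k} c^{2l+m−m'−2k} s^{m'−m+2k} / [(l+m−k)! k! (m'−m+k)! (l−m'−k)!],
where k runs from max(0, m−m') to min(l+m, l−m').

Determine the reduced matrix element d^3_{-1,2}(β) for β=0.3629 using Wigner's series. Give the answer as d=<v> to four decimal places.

d=0.0348

d^3_{-1,2}(β=0.3629) via Wigner's sum:
With c≡cos(β/2)=0.983583 and s≡sin(β/2)=0.180456, N=[2·24·120·1]^{1/2}=75.894664
k: max(0,(2)−(-1))=3 … min(3+(2),3−(-1))=4
  k=3: (−1)^0·75.8947/(12)·0.9836^3·0.1805^3 = +0.035365
  k=4: (−1)^1·75.8947/(24)·0.9836^1·0.1805^5 = -0.000595
d^3_{-1,2}(0.3629) = +0.035365 -0.000595 = +0.034770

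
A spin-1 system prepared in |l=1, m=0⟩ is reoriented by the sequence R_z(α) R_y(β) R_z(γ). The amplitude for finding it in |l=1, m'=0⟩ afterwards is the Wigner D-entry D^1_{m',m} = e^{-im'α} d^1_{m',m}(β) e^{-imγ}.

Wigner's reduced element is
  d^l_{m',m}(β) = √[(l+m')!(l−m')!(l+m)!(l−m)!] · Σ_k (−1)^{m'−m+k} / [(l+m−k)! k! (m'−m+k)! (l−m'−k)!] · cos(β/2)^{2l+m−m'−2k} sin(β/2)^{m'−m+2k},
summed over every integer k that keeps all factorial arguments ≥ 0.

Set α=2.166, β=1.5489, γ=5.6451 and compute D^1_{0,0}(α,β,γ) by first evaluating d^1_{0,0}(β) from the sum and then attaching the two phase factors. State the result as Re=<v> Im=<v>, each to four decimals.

First d^1_{0,0}(β=1.5489), then the phase factors e^{-i(0)α} and e^{-i(0)γ}:
c=cos(1.5489/2)=0.714806, s=sin(1.5489/2)=0.699323; N=√[1·1·1·1]=1.000000
Admissible k: 0..1 (factorial args all ≥0)
  k=0: (−1)^0·1.0000/(1)·0.7148^2·0.6993^0 = +0.510947
  k=1: (−1)^1·1.0000/(1)·0.7148^0·0.6993^2 = -0.489053
d^1_{0,0}(1.5489) = +0.510947 -0.489053 = +0.021895
Phases: e^{-i·(0)·2.166}=+1.000000+0.000000i, e^{-i·(0)·5.6451}=+1.000000+0.000000i ⇒ D=+0.021895+0.000000i

Re=0.0219 Im=0.0000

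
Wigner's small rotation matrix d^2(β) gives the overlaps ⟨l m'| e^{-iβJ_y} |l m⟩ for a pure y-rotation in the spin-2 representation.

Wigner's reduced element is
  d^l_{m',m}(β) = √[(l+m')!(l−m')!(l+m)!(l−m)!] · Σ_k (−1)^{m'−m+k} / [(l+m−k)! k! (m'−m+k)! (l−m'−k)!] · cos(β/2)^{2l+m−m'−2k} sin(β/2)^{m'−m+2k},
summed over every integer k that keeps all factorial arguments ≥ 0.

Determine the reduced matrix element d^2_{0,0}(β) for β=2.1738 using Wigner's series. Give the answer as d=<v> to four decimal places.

d=-0.0176

d^2_{0,0}(β=2.1738) via Wigner's sum:
With c≡cos(β/2)=0.465232 and s≡sin(β/2)=0.885189, N=[2·2·2·2]^{1/2}=4.000000
k∈{0,1,2} keeps every argument non-negative
  k=0: (−1)^0·4.0000/(4)·0.4652^4·0.8852^0 = +0.046846
  k=1: (−1)^1·4.0000/(1)·0.4652^2·0.8852^2 = -0.678376
  k=2: (−1)^2·4.0000/(4)·0.4652^0·0.8852^4 = +0.613965
d^2_{0,0}(2.1738) = +0.046846 -0.678376 +0.613965 = -0.017564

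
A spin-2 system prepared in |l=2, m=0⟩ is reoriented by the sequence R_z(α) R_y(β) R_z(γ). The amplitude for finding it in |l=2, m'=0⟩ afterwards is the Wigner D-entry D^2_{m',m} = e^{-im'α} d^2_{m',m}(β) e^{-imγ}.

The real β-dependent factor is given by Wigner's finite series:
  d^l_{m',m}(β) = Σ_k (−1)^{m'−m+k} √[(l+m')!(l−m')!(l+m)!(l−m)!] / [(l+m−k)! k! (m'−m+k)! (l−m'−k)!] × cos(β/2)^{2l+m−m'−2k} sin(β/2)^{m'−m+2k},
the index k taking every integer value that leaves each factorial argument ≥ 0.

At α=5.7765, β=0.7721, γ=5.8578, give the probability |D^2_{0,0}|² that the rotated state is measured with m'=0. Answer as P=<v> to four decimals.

P=0.0729

D^2_{0,0}(5.7765,0.7721,5.8578) = e^{-i·0·5.7765}·d^2_{0,0}(0.7721)·e^{-i·0·5.8578}. Compute d first:
With c≡cos(β/2)=0.926404 and s≡sin(β/2)=0.376532, N=[2·2·2·2]^{1/2}=4.000000
k: max(0,(0)−(0))=0 … min(2+(0),2−(0))=2
  k=0: (−1)^0·4.0000/(4)·0.9264^4·0.3765^0 = +0.736548
  k=1: (−1)^1·4.0000/(1)·0.9264^2·0.3765^2 = -0.486703
  k=2: (−1)^2·4.0000/(4)·0.9264^0·0.3765^4 = +0.020101
d^2_{0,0}(0.7721) = +0.736548 -0.486703 +0.020101 = +0.269945
|D^2_{0,0}|² = |d^2_{0,0}(β)|² = (+0.269945)² = 0.072870 (the z-rotation phases have unit modulus)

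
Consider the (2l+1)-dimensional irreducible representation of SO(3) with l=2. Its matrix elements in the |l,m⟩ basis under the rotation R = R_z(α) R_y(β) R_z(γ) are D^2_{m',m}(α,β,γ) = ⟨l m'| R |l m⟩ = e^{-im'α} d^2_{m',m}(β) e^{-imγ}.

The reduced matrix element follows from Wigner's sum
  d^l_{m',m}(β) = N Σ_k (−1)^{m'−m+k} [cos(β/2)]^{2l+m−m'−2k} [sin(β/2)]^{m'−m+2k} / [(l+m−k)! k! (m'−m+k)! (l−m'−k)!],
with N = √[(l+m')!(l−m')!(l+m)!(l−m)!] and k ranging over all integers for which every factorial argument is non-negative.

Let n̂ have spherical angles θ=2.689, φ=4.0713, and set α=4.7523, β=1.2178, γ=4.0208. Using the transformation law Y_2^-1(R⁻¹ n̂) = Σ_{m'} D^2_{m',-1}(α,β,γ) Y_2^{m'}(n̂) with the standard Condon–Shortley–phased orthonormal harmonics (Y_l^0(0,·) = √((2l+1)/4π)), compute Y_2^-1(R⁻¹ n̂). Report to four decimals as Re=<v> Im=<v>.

Need the full column D^2_{m',-1} for m'=−2..2 at α=4.7523, β=1.2178, γ=4.0208.
cos(β/2)=0.820278, sin(β/2)=0.571966
d^2_{-2,-1}: single k=1 term ⇒ +0.631368;  D = +0.362604+0.516860i
d^2_{-1,-1}: k∈[0..1] ⇒ +0.452734 -0.660363 = -0.207628;  D = +0.165079-0.125931i
d^2_{0,-1}: k∈[0..1] ⇒ -0.773265 +0.375964 = -0.397301;  D = +0.253383+0.306014i
d^2_{1,-1}: k∈[0..1] ⇒ +0.660363 -0.107024 = +0.553339;  D = +0.411780-0.369623i
d^2_{2,-1}: single k=0 term ⇒ -0.306973;  D = -0.214006-0.220078i
Y_2^{m'}(θ=2.689,φ=4.0713) and Σ D·Y over m':
  (+0.3626+0.5169i)·(-0.0210-0.0708i)  (+0.1651-0.1259i)·(+0.1817-0.2435i)  (+0.2534+0.3060i)·(+0.4498+0.0000i)  (+0.4118-0.3696i)·(-0.1817-0.2435i)  (-0.2140-0.2201i)·(-0.0210+0.0708i)
Y_2^-1(R⁻¹ n̂) = -0.002449-0.005593i

Re=-0.0024 Im=-0.0056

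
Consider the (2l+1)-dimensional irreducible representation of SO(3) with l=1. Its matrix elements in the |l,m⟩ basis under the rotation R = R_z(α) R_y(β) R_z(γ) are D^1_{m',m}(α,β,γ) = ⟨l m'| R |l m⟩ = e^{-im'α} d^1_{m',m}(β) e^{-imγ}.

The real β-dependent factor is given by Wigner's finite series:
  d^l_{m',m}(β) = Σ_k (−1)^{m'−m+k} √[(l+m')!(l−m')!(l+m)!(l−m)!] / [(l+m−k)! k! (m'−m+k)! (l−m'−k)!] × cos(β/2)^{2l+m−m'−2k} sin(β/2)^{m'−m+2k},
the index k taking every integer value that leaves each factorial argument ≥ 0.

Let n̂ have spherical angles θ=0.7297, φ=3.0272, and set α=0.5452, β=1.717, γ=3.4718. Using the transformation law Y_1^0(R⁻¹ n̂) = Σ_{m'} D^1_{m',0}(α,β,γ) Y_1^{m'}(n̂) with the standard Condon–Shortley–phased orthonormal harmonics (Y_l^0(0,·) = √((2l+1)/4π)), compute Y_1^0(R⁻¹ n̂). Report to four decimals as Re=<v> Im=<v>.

Re=-0.3077 Im=0.0000

Need the full column D^1_{m',0} for m'=−1..1 at α=0.5452, β=1.717, γ=3.4718.
cos(β/2)=0.653573, sin(β/2)=0.756863
d^1_{-1,0}: single k=1 term ⇒ +0.699563;  D = +0.598143+0.362786i
d^1_{0,0}: k∈[0..1] ⇒ +0.427158 -0.572842 = -0.145683;  D = -0.145683+0.000000i
d^1_{1,0}: single k=0 term ⇒ -0.699563;  D = -0.598143+0.362786i
Y_1^{m'}(θ=0.7297,φ=3.0272) and Σ D·Y over m':
  (+0.5981+0.3628i)·(-0.2288-0.0263i)  (-0.1457+0.0000i)·(+0.3642+0.0000i)  (-0.5981+0.3628i)·(+0.2288-0.0263i)
Y_1^0(R⁻¹ n̂) = -0.307712+0.000000i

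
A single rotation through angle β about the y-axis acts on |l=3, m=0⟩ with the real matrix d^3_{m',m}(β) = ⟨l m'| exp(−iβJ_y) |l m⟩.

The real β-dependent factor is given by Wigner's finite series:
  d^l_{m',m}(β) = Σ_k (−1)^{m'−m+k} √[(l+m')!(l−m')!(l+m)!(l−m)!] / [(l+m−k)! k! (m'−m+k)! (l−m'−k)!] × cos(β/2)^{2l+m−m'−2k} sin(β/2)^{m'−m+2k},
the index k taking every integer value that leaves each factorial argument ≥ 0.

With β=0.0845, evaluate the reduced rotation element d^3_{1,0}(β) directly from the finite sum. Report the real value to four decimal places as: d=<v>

d=-0.1449

d^3_{1,0}(β=0.0845) via Wigner's sum:
With c≡cos(β/2)=0.999108 and s≡sin(β/2)=0.042237, N=[24·2·6·6]^{1/2}=41.569219
Admissible k: 0..2 (factorial args all ≥0)
  k=0: (−1)^1·41.5692/(12)·0.9991^5·0.0422^1 = -0.145663
  k=1: (−1)^2·41.5692/(4)·0.9991^3·0.0422^3 = +0.000781
  k=2: (−1)^3·41.5692/(12)·0.9991^1·0.0422^5 = -0.000000
d^3_{1,0}(0.0845) = -0.145663 +0.000781 -0.000000 = -0.144883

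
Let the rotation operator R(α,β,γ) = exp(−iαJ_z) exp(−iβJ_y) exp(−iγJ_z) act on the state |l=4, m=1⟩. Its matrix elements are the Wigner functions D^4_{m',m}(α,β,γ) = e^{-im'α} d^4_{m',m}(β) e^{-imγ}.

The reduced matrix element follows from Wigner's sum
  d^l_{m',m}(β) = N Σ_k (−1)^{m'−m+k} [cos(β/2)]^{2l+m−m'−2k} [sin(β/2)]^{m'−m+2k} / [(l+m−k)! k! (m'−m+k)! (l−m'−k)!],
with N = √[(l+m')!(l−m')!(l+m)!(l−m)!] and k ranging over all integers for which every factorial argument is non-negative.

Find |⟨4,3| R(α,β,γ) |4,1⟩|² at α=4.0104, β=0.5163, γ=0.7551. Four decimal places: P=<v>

First d^4_{3,1}(β=0.5163), then the phase factors e^{-i(3)α} and e^{-i(1)γ}:
With c≡cos(β/2)=0.966864 and s≡sin(β/2)=0.255292, N=[5040·1·120·6]^{1/2}=1904.940944
k: max(0,(1)−(3))=0 … min(4+(1),4−(3))=1
  k=0: (−1)^2·1904.9409/(240)·0.9669^6·0.2553^2 = +0.422608
  k=1: (−1)^3·1904.9409/(144)·0.9669^4·0.2553^4 = -0.049106
d^4_{3,1}(0.5163) = +0.422608 -0.049106 = +0.373502
|D^4_{3,1}|² = |d^4_{3,1}(β)|² = (+0.373502)² = 0.139504 (the z-rotation phases have unit modulus)

P=0.1395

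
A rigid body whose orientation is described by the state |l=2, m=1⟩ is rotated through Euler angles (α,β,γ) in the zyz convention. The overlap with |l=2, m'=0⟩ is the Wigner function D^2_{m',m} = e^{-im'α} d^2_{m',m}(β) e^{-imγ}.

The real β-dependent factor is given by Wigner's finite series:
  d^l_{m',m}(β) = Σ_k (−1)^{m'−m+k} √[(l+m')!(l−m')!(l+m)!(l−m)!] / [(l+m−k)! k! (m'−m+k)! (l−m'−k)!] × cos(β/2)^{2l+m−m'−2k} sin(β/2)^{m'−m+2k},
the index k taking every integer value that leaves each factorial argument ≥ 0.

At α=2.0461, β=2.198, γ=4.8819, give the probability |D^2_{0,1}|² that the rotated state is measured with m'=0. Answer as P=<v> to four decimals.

P=0.3387

First d^2_{0,1}(β=2.198), then the phase factors e^{-i(0)α} and e^{-i(1)γ}:
c=cos(2.198/2)=0.454487, s=sin(2.198/2)=0.890753; N=√[2·2·6·1]=4.898979
Admissible k: 1..2 (factorial args all ≥0)
  k=1: (−1)^0·4.8990/(2)·0.4545^3·0.8908^1 = +0.204832
  k=2: (−1)^1·4.8990/(2)·0.4545^1·0.8908^3 = -0.786809
d^2_{0,1}(2.198) = +0.204832 -0.786809 = -0.581977
|D^2_{0,1}|² = |d^2_{0,1}(β)|² = (-0.581977)² = 0.338698 (the z-rotation phases have unit modulus)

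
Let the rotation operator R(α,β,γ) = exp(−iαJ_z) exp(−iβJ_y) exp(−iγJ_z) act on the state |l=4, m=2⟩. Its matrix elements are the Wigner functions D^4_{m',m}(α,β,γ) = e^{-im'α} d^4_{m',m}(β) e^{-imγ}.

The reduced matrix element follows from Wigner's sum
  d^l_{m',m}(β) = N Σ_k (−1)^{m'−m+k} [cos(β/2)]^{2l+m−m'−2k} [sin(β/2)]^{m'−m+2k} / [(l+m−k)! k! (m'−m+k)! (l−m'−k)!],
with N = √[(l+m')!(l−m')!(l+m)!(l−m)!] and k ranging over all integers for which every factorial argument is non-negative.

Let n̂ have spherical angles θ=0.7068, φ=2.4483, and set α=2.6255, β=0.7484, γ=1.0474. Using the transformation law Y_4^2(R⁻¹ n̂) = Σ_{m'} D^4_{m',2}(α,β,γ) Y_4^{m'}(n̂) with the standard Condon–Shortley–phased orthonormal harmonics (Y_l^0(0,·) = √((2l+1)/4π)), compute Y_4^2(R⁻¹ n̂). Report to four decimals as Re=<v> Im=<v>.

Re=0.0297 Im=0.0072

Need the full column D^4_{m',2} for m'=−4..4 at α=2.6255, β=0.7484, γ=1.0474.
cos(β/2)=0.930800, sin(β/2)=0.365528
d^4_{-4,2}: single k=6 term ⇒ +0.010935;  D = -0.005746+0.009304i
d^4_{-3,2}: k∈[5..6] ⇒ +0.059069 -0.003036 = +0.056032;  D = +0.049133-0.026936i
d^4_{-2,2}: k∈[4..6] ⇒ +0.201002 -0.024798 +0.000319 = +0.176522;  D = -0.176504-0.002578i
d^4_{-1,2}: k∈[3..5] ⇒ +0.482569 -0.111630 +0.003443 = +0.374383;  D = +0.322887+0.189489i
d^4_{0,2}: k∈[2..4] ⇒ +0.824331 -0.338999 +0.019605 = +0.504937;  D = -0.252645-0.437186i
d^4_{1,2}: k∈[1..3] ⇒ +0.938756 -0.723854 +0.074420 = +0.289322;  D = +0.002289+0.289313i
d^4_{2,2}: k∈[0..2] ⇒ +0.563446 -1.042706 +0.201002 = -0.278258;  D = -0.135397+0.243095i
d^4_{3,2}: k∈[0..1] ⇒ -0.827905 +0.383027 = -0.444877;  D = +0.380075-0.231211i
d^4_{4,2}: single k=0 term ⇒ +0.459790;  D = +0.459577-0.013989i
Y_4^{m'}(θ=0.7068,φ=2.4483) and Σ D·Y over m':
  (-0.0057+0.0093i)·(-0.0734+0.0283i)  (+0.0491-0.0269i)·(+0.1270-0.2276i)  (-0.1765-0.0026i)·(+0.0788+0.4227i)  (+0.3229+0.1895i)·(-0.1883-0.1565i)  (-0.2526-0.4372i)·(-0.2797+0.0000i)  (+0.0023+0.2893i)·(+0.1883-0.1565i)  (-0.1354+0.2431i)·(+0.0788-0.4227i)  (+0.3801-0.2312i)·(-0.1270-0.2276i)  (+0.4596-0.0140i)·(-0.0734-0.0283i)
Y_4^2(R⁻¹ n̂) = +0.029709+0.007186i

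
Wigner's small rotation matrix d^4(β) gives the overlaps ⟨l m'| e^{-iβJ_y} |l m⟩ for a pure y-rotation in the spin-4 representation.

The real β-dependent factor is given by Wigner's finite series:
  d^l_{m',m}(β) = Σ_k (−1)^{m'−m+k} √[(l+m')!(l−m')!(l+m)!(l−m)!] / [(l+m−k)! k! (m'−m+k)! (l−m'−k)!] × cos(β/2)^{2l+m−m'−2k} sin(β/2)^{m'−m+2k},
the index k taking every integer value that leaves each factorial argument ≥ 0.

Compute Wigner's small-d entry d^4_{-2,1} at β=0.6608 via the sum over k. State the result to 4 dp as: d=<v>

d=0.3027

d^4_{-2,1}(β=0.6608) via Wigner's sum:
c=cos(0.6608/2)=0.945913, s=sin(0.6608/2)=0.324421; N=√[2·720·120·6]=1018.233765
The bounds max(0,m−m')=3 and min(l+m,l−m')=5 give 3 terms
  k=3: (−1)^0·1018.2338/(72)·0.9459^5·0.3244^3 = +0.365678
  k=4: (−1)^1·1018.2338/(48)·0.9459^3·0.3244^5 = -0.064522
  k=5: (−1)^2·1018.2338/(240)·0.9459^1·0.3244^7 = +0.001518
d^4_{-2,1}(0.6608) = +0.365678 -0.064522 +0.001518 = +0.302674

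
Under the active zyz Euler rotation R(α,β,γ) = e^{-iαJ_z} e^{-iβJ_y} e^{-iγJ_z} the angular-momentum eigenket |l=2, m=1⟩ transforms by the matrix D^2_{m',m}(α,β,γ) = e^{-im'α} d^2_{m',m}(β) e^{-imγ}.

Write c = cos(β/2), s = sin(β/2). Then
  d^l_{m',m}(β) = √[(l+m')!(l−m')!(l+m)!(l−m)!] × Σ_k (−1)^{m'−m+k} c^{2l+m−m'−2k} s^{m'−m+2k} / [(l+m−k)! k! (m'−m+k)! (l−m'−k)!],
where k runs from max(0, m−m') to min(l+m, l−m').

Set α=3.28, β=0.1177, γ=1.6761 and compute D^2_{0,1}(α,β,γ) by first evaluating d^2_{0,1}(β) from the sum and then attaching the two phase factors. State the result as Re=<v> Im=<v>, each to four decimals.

Re=-0.0150 Im=-0.1420

Split into d^2_{0,1}(β=0.1177) × two z-phases.
c=cos(0.1177/2)=0.998269, s=sin(0.1177/2)=0.058816; N=√[2·2·6·1]=4.898979
k: max(0,(1)−(0))=1 … min(2+(1),2−(0))=2
  k=1: (−1)^0·4.8990/(2)·0.9983^3·0.0588^1 = +0.143322
  k=2: (−1)^1·4.8990/(2)·0.9983^1·0.0588^3 = -0.000498
d^2_{0,1}(0.1177) = +0.143322 -0.000498 = +0.142825
Phases: e^{-i·(0)·3.28}=+1.000000+0.000000i, e^{-i·(1)·1.6761}=-0.105109-0.994461i ⇒ D=-0.015012-0.142034i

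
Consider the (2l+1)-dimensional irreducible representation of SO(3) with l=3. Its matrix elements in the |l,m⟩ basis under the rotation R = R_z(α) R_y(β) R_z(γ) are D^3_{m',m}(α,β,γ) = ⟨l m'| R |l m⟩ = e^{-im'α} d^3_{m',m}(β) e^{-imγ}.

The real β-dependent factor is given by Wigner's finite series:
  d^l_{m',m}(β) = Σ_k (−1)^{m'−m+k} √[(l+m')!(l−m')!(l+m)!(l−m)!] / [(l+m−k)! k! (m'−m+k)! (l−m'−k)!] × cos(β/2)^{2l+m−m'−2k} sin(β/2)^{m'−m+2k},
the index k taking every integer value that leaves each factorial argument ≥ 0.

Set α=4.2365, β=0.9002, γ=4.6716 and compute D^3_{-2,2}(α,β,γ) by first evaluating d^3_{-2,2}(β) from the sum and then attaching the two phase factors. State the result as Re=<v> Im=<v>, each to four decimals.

Split into d^3_{-2,2}(β=0.9002) × two z-phases.
c=cos(0.9002/2)=0.900404, s=sin(0.9002/2)=0.435056; N=√[1·120·120·1]=120.000000
Admissible k: 4..5 (factorial args all ≥0)
  k=4: (−1)^0·120.0000/(24)·0.9004^2·0.4351^4 = +0.145219
  k=5: (−1)^1·120.0000/(120)·0.9004^0·0.4351^6 = -0.006781
d^3_{-2,2}(0.9002) = +0.145219 -0.006781 = +0.138438
Phases: e^{-i·(-2)·4.2365}=-0.580236+0.814448i, e^{-i·(2)·4.6716}=-0.996674-0.081488i ⇒ D=+0.089248-0.105830i

Re=0.0892 Im=-0.1058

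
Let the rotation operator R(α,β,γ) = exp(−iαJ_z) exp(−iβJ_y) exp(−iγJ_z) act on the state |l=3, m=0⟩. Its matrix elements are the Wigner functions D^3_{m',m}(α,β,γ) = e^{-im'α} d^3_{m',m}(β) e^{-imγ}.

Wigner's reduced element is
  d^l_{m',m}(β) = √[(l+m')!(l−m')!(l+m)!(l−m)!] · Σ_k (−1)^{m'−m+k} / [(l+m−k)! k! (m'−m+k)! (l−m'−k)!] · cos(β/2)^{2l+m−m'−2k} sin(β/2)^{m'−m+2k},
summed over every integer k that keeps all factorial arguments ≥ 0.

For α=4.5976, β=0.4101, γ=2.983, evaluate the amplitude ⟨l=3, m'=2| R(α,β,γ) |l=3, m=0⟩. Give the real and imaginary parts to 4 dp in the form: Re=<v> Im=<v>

First d^3_{2,0}(β=0.4101), then the phase factors e^{-i(2)α} and e^{-i(0)γ}:
c=cos(0.4101/2)=0.979051, s=sin(0.4101/2)=0.203616; N=√[120·1·6·6]=65.726707
k∈{0,1} keeps every argument non-negative
  k=0: (−1)^2·65.7267/(12)·0.9791^4·0.2036^2 = +0.208644
  k=1: (−1)^3·65.7267/(12)·0.9791^2·0.2036^4 = -0.009024
d^3_{2,0}(0.4101) = +0.208644 -0.009024 = +0.199620
Attach z-rotation phases: D = e^{-i(2)(4.5976)}·(+0.199620)·e^{-i(0)(2.983)} = -0.194382-0.045427i

Re=-0.1944 Im=-0.0454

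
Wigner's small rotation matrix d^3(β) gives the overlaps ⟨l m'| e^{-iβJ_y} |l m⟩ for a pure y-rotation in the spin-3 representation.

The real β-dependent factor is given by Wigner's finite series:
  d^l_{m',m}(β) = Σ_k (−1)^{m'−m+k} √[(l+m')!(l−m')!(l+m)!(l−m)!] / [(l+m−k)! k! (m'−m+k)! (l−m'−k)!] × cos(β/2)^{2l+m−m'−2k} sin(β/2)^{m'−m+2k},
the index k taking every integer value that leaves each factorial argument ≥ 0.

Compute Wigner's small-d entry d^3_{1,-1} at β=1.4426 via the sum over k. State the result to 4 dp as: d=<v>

d=0.0571

d^3_{1,-1}(β=1.4426) via Wigner's sum:
c=cos(1.4426/2)=0.750948, s=sin(1.4426/2)=0.660361; N=√[24·2·2·24]=48.000000
k∈{0,1,2} keeps every argument non-negative
  k=0: (−1)^2·48.0000/(8)·0.7509^4·0.6604^2 = +0.832059
  k=1: (−1)^3·48.0000/(6)·0.7509^2·0.6604^4 = -0.857900
  k=2: (−1)^4·48.0000/(48)·0.7509^0·0.6604^6 = +0.082926
d^3_{1,-1}(1.4426) = +0.832059 -0.857900 +0.082926 = +0.057085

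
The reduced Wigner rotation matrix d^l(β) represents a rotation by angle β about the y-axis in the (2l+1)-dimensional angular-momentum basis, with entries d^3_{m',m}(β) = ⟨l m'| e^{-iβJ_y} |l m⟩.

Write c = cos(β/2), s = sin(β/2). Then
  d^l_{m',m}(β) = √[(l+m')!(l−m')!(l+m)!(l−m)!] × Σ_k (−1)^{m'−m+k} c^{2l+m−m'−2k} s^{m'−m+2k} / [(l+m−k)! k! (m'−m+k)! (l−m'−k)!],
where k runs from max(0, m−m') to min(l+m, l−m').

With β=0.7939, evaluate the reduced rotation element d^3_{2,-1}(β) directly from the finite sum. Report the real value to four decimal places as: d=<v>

d^3_{2,-1}(β=0.7939) via Wigner's sum:
c=cos(0.7939/2)=0.922244, s=sin(0.7939/2)=0.386607; N=√[120·1·2·24]=75.894664
k∈{0,1} keeps every argument non-negative
  k=0: (−1)^3·75.8947/(12)·0.9222^3·0.3866^3 = -0.286667
  k=1: (−1)^4·75.8947/(24)·0.9222^1·0.3866^5 = +0.025188
d^3_{2,-1}(0.7939) = -0.286667 +0.025188 = -0.261479

d=-0.2615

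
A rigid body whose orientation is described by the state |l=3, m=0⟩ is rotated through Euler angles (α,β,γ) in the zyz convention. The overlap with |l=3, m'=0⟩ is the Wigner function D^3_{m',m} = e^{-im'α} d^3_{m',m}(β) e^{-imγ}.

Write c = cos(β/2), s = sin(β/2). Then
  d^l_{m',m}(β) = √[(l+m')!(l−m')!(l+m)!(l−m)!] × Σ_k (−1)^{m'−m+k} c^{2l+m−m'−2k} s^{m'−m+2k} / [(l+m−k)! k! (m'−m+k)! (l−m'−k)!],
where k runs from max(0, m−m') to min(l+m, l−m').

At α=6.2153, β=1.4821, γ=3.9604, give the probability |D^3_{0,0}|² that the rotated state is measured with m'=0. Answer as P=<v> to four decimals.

P=0.0172

D^3_{0,0}(6.2153,1.4821,3.9604) = e^{-i·0·6.2153}·d^3_{0,0}(1.4821)·e^{-i·0·3.9604}. Compute d first:
Half-angle: c=0.737760, s=0.675063. N=√(6·6·6·6)=36.000000
The bounds max(0,m−m')=0 and min(l+m,l−m')=3 give 4 terms
  k=0: (−1)^0·36.0000/(36)·0.7378^6·0.6751^0 = +0.161247
  k=1: (−1)^1·36.0000/(4)·0.7378^4·0.6751^2 = -1.215043
  k=2: (−1)^2·36.0000/(4)·0.7378^2·0.6751^4 = +1.017302
  k=3: (−1)^3·36.0000/(36)·0.7378^0·0.6751^6 = -0.094638
d^3_{0,0}(1.4821) = +0.161247 -1.215043 +1.017302 -0.094638 = -0.131133
|D^3_{0,0}|² = |d^3_{0,0}(β)|² = (-0.131133)² = 0.017196 (the z-rotation phases have unit modulus)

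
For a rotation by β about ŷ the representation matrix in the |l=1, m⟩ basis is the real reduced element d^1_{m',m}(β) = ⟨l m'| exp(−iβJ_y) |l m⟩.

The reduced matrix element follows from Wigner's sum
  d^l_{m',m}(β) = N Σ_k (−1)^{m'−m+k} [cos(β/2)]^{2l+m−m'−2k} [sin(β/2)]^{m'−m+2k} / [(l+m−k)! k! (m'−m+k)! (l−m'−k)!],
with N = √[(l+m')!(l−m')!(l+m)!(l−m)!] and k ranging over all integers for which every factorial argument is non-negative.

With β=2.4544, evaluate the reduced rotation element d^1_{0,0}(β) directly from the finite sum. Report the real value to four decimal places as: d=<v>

d^1_{0,0}(β=2.4544) via Wigner's sum:
c=cos(2.4544/2)=0.336875, s=sin(2.4544/2)=0.941549; N=√[1·1·1·1]=1.000000
The bounds max(0,m−m')=0 and min(l+m,l−m')=1 give 2 terms
  k=0: (−1)^0·1.0000/(1)·0.3369^2·0.9415^0 = +0.113485
  k=1: (−1)^1·1.0000/(1)·0.3369^0·0.9415^2 = -0.886515
d^1_{0,0}(2.4544) = +0.113485 -0.886515 = -0.773030

d=-0.7730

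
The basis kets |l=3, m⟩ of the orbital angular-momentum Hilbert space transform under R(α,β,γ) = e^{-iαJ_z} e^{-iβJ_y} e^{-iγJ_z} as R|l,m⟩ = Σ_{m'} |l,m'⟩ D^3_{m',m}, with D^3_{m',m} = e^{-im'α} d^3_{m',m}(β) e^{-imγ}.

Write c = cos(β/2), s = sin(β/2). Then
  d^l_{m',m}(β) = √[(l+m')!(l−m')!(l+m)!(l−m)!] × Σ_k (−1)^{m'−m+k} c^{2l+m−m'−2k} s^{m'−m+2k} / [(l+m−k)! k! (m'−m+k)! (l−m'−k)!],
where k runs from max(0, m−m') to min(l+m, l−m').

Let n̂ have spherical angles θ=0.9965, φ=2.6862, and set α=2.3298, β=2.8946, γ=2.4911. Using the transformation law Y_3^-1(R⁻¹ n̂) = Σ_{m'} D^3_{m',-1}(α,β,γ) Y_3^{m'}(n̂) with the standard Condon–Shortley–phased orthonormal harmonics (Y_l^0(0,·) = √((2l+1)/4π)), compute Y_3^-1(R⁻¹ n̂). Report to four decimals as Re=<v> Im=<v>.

Need the full column D^3_{m',-1} for m'=−3..3 at α=2.3298, β=2.8946, γ=2.4911.
cos(β/2)=0.123183, sin(β/2)=0.992384
d^3_{-3,-1}: single k=2 term ⇒ +0.000878;  D = -0.000877-0.000049i
d^3_{-2,-1}: k∈[1..2] ⇒ +0.000089 -0.011554 = -0.011465;  D = -0.007414-0.008744i
d^3_{-1,-1}: k∈[0..2] ⇒ +0.000003 -0.001814 +0.088302 = +0.086491;  D = +0.009367-0.085983i
d^3_{0,-1}: k∈[0..2] ⇒ -0.000098 +0.018985 -0.410713 = -0.391826;  D = +0.311810-0.237282i
d^3_{1,-1}: k∈[0..2] ⇒ +0.001361 -0.117736 +0.955165 = +0.838790;  D = +0.827902+0.134711i
d^3_{2,-1}: k∈[0..1] ⇒ -0.011554 +0.374928 = +0.363375;  D = -0.204488-0.300377i
d^3_{3,-1}: single k=0 term ⇒ +0.056999;  D = -0.012110+0.055697i
Y_3^{m'}(θ=0.9965,φ=2.6862) and Σ D·Y over m':
  (-0.0009-0.0000i)·(-0.0502-0.2418i)  (-0.0074-0.0087i)·(+0.2399+0.3092i)  (+0.0094-0.0860i)·(-0.1159-0.0568i)  (+0.3118-0.2373i)·(-0.3090+0.0000i)  (+0.8279+0.1347i)·(+0.1159-0.0568i)  (-0.2045-0.3004i)·(+0.2399-0.3092i)  (-0.0121+0.0557i)·(+0.0502-0.2418i)
Y_3^-1(R⁻¹ n̂) = -0.126852+0.044079i

Re=-0.1269 Im=0.0441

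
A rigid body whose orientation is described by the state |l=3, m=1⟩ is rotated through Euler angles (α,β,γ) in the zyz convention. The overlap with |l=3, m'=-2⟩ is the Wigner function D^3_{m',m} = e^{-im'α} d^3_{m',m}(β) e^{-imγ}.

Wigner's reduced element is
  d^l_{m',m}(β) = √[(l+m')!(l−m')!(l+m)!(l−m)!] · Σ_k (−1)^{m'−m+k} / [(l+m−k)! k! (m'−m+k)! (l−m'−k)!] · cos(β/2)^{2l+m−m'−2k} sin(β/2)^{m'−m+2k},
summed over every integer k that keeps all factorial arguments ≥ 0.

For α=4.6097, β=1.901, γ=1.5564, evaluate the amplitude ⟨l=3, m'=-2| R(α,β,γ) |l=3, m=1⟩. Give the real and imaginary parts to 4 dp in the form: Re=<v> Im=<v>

D^3_{-2,1}(4.6097,1.901,1.5564) = e^{-i·-2·4.6097}·d^3_{-2,1}(1.901)·e^{-i·1·1.5564}. Compute d first:
Half-angle: c=0.581276, s=0.813706. N=√(1·120·24·2)=75.894664
Admissible k: 3..4 (factorial args all ≥0)
  k=3: (−1)^0·75.8947/(12)·0.5813^3·0.8137^3 = +0.669238
  k=4: (−1)^1·75.8947/(24)·0.5813^1·0.8137^5 = -0.655724
d^3_{-2,1}(1.901) = +0.669238 -0.655724 = +0.013515
D = (-0.978984+0.203937i)·(+0.013515)·(+0.014396-0.999896i) = +0.002565+0.013269i

Re=0.0026 Im=0.0133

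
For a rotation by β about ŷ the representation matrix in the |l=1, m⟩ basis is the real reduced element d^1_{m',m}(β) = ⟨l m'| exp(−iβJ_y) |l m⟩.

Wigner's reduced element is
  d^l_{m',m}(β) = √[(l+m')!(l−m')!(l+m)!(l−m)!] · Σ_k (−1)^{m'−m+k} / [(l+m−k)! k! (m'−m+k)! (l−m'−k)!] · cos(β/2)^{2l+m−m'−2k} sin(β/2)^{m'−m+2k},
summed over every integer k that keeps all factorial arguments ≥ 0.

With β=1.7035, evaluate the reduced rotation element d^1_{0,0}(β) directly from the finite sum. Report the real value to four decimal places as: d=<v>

d=-0.1323

d^1_{0,0}(β=1.7035) via Wigner's sum:
c=cos(1.7035/2)=0.658667, s=sin(1.7035/2)=0.752434; N=√[1·1·1·1]=1.000000
k∈{0,1} keeps every argument non-negative
  k=0: (−1)^0·1.0000/(1)·0.6587^2·0.7524^0 = +0.433843
  k=1: (−1)^1·1.0000/(1)·0.6587^0·0.7524^2 = -0.566157
d^1_{0,0}(1.7035) = +0.433843 -0.566157 = -0.132315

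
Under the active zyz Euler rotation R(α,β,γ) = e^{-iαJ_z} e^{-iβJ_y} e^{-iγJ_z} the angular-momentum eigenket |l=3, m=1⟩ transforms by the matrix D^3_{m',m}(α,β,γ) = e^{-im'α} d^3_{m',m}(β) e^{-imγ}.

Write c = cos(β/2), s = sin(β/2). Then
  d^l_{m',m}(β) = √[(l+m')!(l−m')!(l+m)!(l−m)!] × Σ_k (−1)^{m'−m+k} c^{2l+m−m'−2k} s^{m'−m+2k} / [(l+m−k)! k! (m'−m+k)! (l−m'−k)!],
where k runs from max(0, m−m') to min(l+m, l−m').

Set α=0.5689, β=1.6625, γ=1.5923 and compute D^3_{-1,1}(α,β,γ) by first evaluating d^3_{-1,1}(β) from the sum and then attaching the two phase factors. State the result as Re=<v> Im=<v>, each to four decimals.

Split into d^3_{-1,1}(β=1.6625) × two z-phases.
With c≡cos(β/2)=0.673953 and s≡sin(β/2)=0.738774, N=[2·24·24·2]^{1/2}=48.000000
k: max(0,(1)−(-1))=2 … min(3+(1),3−(-1))=4
  k=2: (−1)^0·48.0000/(8)·0.6740^4·0.7388^2 = +0.675605
  k=3: (−1)^1·48.0000/(6)·0.6740^2·0.7388^4 = -1.082421
  k=4: (−1)^2·48.0000/(48)·0.6740^0·0.7388^6 = +0.162581
d^3_{-1,1}(1.6625) = +0.675605 -1.082421 +0.162581 = -0.244235
Attach z-rotation phases: D = e^{-i(-1)(0.5689)}·(-0.244235)·e^{-i(1)(1.5923)} = -0.127116+0.208548i

Re=-0.1271 Im=0.2085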